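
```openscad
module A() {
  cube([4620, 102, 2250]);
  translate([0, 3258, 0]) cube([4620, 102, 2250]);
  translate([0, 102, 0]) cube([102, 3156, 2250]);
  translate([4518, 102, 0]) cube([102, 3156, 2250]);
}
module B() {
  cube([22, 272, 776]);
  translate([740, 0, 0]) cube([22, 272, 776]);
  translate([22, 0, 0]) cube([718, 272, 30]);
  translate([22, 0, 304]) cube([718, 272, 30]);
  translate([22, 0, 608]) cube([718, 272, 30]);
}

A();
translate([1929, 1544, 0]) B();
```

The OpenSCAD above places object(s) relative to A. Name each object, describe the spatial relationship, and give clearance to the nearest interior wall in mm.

Clearances: x = 1827, y = 1442; minimum 1442 mm.

A is a house frame. B is a bookshelf. The bookshelf sits inside the house frame, centred. The clearance to the nearest interior wall is 1442 mm.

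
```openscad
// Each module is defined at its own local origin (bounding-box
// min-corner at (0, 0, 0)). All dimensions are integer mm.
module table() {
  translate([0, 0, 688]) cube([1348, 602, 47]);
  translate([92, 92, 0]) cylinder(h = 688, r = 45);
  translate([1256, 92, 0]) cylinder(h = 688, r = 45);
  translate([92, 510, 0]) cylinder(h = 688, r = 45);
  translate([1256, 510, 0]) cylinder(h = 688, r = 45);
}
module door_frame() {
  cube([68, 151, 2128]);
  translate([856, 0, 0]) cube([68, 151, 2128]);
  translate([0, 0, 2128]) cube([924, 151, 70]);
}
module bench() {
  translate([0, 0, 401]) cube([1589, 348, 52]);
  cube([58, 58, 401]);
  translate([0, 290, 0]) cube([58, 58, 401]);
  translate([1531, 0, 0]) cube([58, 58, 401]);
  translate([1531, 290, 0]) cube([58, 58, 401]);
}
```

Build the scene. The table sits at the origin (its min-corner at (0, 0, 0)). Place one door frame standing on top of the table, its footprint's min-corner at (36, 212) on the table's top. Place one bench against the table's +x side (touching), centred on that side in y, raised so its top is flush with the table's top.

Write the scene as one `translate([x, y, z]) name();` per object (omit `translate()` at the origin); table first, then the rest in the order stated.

table();
translate([36, 212, 735]) door_frame();
translate([1348, 127, 282]) bench();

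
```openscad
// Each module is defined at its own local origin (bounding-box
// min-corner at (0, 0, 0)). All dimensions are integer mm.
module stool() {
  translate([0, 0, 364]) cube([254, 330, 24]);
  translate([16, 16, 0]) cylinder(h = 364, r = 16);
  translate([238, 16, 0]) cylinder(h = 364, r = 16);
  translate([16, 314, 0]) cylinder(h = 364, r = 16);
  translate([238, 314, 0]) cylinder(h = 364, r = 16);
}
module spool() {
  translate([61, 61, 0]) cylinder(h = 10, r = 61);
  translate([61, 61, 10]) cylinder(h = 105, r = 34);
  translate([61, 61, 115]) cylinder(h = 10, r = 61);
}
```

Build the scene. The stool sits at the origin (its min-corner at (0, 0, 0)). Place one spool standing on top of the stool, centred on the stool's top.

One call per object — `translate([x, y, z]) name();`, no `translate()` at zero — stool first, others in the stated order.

stool();
translate([66, 104, 388]) spool();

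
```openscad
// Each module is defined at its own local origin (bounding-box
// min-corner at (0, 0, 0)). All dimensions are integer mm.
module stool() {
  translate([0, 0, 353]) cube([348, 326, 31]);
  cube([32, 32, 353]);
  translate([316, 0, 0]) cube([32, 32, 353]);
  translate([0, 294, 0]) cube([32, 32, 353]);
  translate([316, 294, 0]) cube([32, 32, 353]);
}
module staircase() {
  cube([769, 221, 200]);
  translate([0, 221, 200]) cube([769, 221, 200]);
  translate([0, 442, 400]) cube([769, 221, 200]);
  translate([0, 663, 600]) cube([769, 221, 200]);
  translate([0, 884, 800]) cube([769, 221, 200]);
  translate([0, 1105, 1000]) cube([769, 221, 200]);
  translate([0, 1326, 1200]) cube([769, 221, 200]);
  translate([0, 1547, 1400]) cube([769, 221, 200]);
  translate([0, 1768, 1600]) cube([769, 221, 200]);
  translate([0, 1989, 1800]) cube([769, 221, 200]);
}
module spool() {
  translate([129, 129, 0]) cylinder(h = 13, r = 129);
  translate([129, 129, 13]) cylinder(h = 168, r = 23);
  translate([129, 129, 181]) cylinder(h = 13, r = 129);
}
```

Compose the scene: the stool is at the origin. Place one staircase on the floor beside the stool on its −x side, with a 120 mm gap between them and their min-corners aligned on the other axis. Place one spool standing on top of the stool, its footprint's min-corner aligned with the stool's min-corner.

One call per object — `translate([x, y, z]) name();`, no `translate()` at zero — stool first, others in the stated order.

stool();
translate([-889, 0, 0]) staircase();
translate([0, 0, 384]) spool();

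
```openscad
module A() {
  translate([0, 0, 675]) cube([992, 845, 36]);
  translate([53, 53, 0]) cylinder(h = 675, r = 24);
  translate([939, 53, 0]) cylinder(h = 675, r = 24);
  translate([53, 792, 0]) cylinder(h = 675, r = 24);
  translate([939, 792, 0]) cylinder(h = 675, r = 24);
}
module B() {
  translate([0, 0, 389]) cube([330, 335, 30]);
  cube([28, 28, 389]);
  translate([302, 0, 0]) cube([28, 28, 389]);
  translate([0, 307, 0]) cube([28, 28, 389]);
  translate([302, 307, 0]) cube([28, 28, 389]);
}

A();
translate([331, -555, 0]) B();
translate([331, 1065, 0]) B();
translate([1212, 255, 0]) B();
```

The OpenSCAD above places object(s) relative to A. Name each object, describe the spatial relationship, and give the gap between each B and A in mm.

Each stool's nearest face is 220 mm from the table's bounding box.

A is a table. B is a stool. Three stools sit around the table at the −y, +y, +x sides. The gap between each stool and the table is 220 mm.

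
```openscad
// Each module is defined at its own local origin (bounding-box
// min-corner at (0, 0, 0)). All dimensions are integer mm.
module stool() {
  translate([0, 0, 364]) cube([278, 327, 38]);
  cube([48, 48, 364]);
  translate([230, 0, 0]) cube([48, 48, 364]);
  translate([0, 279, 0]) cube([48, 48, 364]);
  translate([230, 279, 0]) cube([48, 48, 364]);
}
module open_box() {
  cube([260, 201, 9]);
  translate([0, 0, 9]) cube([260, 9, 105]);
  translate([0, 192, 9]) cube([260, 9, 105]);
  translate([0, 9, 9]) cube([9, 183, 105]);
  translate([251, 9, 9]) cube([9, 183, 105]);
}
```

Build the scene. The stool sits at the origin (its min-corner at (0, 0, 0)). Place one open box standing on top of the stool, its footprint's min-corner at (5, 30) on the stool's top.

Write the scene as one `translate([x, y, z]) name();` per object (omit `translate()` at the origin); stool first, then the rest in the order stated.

stool();
translate([5, 30, 402]) open_box();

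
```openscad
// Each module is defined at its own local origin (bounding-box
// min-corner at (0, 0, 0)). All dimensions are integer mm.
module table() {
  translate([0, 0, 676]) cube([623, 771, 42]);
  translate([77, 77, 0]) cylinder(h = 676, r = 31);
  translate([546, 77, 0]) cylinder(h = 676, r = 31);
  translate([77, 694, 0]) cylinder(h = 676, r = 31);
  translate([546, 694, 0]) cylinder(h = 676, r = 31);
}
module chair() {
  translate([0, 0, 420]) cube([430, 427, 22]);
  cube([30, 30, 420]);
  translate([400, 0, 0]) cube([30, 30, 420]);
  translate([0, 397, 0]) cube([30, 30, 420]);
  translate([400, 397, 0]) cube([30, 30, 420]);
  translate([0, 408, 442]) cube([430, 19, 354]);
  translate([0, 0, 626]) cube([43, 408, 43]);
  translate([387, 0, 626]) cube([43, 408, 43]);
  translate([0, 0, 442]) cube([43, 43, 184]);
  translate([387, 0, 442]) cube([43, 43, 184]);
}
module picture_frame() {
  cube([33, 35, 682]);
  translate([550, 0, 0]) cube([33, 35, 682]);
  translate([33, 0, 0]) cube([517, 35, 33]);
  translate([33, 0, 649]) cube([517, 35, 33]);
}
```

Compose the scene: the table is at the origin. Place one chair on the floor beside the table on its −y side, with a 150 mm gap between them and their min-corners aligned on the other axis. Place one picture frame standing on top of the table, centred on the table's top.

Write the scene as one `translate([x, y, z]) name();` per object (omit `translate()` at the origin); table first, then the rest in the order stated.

table();
translate([0, -577, 0]) chair();
translate([20, 368, 718]) picture_frame();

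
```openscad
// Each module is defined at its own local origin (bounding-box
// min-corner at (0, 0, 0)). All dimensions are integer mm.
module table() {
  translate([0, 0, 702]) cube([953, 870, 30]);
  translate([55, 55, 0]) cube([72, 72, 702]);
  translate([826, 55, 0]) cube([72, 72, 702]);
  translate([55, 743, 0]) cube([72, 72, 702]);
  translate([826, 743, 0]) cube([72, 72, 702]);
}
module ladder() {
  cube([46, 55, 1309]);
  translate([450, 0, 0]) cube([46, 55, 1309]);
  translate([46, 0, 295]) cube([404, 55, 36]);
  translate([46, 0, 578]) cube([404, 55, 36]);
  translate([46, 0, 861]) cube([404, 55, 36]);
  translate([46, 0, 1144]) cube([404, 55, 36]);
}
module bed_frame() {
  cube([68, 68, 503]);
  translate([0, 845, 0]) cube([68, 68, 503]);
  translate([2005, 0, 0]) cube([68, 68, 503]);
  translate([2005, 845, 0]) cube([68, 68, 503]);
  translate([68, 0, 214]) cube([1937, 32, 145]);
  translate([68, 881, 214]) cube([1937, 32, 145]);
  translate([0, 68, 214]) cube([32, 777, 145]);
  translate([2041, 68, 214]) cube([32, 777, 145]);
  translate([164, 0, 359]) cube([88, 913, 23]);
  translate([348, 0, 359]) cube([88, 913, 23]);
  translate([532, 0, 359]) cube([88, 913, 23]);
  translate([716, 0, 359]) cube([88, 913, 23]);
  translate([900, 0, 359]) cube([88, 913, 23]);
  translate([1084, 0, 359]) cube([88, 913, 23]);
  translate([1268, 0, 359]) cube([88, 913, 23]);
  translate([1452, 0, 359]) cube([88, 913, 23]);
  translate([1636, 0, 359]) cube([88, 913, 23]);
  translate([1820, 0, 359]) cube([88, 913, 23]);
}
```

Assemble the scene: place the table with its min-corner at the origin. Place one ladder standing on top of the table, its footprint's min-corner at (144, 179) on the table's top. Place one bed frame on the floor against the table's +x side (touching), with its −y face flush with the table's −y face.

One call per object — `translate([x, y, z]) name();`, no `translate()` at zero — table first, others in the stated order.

table();
translate([144, 179, 732]) ladder();
translate([953, 0, 0]) bed_frame();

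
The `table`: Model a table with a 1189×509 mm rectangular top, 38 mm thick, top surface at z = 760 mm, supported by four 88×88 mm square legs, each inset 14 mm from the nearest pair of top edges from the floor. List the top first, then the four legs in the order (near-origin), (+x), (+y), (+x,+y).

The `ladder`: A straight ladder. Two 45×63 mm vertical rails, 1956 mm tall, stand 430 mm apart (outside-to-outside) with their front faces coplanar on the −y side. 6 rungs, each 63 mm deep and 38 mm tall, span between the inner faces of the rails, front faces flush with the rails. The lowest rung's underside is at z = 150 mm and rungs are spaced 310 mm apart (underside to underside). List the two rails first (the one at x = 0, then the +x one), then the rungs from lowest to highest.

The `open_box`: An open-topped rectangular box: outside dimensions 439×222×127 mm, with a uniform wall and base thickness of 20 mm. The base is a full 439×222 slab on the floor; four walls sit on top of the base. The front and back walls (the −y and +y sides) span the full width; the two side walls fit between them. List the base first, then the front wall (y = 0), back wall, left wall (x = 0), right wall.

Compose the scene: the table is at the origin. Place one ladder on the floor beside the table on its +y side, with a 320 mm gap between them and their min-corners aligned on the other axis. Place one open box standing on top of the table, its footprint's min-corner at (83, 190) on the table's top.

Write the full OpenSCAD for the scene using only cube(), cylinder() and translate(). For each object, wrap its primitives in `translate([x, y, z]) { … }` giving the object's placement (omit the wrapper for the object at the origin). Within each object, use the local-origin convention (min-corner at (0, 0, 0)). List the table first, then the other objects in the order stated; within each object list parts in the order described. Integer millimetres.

translate([0, 0, 722]) cube([1189, 509, 38]);
translate([14, 14, 0]) cube([88, 88, 722]);
translate([1087, 14, 0]) cube([88, 88, 722]);
translate([14, 407, 0]) cube([88, 88, 722]);
translate([1087, 407, 0]) cube([88, 88, 722]);
translate([0, 829, 0]) {
  cube([45, 63, 1956]);
  translate([385, 0, 0]) cube([45, 63, 1956]);
  translate([45, 0, 150]) cube([340, 63, 38]);
  translate([45, 0, 460]) cube([340, 63, 38]);
  translate([45, 0, 770]) cube([340, 63, 38]);
  translate([45, 0, 1080]) cube([340, 63, 38]);
  translate([45, 0, 1390]) cube([340, 63, 38]);
  translate([45, 0, 1700]) cube([340, 63, 38]);
}
translate([83, 190, 760]) {
  cube([439, 222, 20]);
  translate([0, 0, 20]) cube([439, 20, 107]);
  translate([0, 202, 20]) cube([439, 20, 107]);
  translate([0, 20, 20]) cube([20, 182, 107]);
  translate([419, 20, 20]) cube([20, 182, 107]);
}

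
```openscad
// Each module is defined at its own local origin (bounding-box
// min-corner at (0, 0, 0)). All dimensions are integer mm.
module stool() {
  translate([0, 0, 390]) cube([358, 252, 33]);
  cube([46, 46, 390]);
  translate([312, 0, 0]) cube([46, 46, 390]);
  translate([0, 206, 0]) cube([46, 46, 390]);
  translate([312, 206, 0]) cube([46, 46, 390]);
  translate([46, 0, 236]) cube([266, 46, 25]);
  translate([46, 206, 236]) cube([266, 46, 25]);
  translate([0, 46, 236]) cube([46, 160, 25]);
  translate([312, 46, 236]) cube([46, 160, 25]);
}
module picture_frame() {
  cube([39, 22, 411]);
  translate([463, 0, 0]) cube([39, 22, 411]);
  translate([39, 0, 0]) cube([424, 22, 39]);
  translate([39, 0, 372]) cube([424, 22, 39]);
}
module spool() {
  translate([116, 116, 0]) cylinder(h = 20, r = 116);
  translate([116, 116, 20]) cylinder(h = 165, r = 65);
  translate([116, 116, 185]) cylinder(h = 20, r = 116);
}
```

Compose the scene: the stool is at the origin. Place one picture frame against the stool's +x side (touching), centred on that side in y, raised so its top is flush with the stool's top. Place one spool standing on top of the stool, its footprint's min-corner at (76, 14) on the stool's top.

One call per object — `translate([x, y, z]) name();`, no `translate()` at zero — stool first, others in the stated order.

stool();
translate([358, 115, 12]) picture_frame();
translate([76, 14, 423]) spool();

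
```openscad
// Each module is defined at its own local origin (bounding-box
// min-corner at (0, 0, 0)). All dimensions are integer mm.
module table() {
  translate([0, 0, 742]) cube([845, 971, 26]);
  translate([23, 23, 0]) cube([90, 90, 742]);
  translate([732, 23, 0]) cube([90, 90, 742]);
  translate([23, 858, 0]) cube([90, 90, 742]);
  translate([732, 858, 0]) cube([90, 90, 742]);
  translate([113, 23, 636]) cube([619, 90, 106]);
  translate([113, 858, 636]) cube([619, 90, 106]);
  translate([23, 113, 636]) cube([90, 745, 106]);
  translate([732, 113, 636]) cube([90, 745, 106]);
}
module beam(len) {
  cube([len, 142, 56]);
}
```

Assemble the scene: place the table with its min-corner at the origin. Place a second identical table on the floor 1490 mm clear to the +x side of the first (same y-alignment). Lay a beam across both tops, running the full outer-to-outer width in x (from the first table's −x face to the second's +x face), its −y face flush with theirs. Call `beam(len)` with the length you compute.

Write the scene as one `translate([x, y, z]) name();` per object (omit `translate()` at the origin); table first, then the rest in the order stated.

table();
translate([2335, 0, 0]) table();
translate([0, 0, 768]) beam(3180);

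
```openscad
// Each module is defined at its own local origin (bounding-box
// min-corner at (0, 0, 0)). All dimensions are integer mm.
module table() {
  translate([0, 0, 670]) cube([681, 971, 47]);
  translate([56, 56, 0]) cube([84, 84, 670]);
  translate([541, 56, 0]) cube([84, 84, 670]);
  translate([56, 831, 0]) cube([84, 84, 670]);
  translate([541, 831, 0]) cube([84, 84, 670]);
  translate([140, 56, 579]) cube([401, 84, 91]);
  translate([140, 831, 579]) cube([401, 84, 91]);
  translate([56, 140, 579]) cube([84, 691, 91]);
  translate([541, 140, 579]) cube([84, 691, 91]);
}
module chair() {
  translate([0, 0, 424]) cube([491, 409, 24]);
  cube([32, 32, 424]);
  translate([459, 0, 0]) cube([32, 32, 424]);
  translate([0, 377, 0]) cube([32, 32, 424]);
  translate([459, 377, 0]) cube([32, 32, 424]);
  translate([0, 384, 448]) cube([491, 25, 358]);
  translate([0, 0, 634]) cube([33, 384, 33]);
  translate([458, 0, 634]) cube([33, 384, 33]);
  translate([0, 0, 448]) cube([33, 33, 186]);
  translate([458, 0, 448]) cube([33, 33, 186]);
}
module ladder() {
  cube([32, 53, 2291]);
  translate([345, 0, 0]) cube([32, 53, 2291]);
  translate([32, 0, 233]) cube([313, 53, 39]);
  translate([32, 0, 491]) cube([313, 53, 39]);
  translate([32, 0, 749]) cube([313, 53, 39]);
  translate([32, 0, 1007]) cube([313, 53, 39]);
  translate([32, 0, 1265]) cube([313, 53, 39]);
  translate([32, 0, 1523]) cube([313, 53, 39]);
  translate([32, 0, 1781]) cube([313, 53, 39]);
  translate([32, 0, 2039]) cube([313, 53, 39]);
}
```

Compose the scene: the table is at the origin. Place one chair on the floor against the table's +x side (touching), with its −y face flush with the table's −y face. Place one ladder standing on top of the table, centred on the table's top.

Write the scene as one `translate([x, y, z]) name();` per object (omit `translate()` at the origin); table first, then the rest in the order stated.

table();
translate([681, 0, 0]) chair();
translate([152, 459, 717]) ladder();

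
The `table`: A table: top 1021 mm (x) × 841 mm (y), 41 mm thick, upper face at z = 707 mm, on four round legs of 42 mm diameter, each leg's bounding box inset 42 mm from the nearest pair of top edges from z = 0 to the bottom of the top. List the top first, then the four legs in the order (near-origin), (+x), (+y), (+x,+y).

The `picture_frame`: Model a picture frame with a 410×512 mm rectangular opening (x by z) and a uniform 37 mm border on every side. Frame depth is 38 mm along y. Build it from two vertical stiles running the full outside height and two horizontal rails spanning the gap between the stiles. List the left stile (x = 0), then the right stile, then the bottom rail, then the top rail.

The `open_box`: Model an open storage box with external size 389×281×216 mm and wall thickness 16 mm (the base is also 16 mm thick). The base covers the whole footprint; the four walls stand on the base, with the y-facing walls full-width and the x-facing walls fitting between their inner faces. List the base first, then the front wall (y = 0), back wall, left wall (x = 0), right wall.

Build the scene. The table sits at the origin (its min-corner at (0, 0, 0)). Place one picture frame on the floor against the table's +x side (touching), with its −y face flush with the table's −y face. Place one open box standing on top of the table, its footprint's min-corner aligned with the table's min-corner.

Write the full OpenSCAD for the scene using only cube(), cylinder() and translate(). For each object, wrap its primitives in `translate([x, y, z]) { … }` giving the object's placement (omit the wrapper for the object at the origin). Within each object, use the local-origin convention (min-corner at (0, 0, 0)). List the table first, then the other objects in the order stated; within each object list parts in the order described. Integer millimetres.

translate([0, 0, 666]) cube([1021, 841, 41]);
translate([63, 63, 0]) cylinder(h = 666, r = 21);
translate([958, 63, 0]) cylinder(h = 666, r = 21);
translate([63, 778, 0]) cylinder(h = 666, r = 21);
translate([958, 778, 0]) cylinder(h = 666, r = 21);
translate([1021, 0, 0]) {
  cube([37, 38, 586]);
  translate([447, 0, 0]) cube([37, 38, 586]);
  translate([37, 0, 0]) cube([410, 38, 37]);
  translate([37, 0, 549]) cube([410, 38, 37]);
}
translate([0, 0, 707]) {
  cube([389, 281, 16]);
  translate([0, 0, 16]) cube([389, 16, 200]);
  translate([0, 265, 16]) cube([389, 16, 200]);
  translate([0, 16, 16]) cube([16, 249, 200]);
  translate([373, 16, 16]) cube([16, 249, 200]);
}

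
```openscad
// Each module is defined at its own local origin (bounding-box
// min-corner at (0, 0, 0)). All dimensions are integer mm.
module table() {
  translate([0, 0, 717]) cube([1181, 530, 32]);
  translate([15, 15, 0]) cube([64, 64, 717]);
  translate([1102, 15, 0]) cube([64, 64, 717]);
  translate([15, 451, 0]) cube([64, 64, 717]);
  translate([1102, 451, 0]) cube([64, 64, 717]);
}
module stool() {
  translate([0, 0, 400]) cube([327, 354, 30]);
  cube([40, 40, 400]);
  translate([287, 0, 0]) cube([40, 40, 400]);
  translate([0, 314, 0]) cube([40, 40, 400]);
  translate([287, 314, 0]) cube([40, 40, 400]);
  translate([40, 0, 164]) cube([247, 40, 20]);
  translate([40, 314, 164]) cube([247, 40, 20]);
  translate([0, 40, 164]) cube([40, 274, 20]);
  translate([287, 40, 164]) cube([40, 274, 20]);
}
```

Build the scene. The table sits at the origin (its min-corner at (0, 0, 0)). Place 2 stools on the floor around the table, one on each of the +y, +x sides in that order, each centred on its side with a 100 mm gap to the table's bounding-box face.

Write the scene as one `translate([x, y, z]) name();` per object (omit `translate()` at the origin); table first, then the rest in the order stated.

table();
translate([427, 630, 0]) stool();
translate([1281, 88, 0]) stool();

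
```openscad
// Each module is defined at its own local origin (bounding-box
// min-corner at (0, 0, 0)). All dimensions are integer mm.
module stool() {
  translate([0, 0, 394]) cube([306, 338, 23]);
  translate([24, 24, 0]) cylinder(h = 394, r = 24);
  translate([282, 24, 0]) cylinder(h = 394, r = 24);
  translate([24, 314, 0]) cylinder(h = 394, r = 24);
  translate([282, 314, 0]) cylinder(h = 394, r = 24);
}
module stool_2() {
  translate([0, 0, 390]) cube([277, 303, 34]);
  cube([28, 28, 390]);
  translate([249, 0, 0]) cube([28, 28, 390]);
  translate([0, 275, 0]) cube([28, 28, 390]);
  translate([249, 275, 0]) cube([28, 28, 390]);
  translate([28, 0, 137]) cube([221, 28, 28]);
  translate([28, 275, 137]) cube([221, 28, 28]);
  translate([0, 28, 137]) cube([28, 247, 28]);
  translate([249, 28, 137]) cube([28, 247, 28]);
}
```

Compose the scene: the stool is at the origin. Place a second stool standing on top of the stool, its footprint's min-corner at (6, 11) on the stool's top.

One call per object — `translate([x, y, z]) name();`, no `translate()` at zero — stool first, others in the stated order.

stool();
translate([6, 11, 417]) stool_2();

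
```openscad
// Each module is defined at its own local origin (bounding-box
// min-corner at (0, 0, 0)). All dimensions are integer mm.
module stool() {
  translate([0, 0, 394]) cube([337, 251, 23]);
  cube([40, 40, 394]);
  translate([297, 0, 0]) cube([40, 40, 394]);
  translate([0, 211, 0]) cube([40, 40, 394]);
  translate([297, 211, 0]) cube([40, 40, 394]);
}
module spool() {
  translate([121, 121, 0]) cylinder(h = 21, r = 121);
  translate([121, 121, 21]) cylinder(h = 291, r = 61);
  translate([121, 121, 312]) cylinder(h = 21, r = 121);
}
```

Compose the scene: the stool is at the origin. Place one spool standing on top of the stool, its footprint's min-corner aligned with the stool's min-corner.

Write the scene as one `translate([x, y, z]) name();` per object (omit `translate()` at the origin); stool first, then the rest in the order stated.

stool();
translate([0, 0, 417]) spool();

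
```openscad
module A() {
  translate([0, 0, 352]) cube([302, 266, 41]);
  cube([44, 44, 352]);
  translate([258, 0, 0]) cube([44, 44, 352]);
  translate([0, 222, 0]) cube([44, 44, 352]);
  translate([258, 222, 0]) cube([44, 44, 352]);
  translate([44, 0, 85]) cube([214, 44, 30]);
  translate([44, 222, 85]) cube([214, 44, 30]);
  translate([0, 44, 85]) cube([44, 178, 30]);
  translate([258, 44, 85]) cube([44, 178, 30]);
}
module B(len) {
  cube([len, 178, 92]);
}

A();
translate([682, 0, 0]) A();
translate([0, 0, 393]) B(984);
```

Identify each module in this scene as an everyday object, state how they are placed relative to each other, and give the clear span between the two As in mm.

Second stool starts at x = 682; first ends at x = 302; clear span = 682 − 302 = 380 mm.

A is a stool. B is a beam. A beam spans the tops of two stools. The clear span between the two stools is 380 mm.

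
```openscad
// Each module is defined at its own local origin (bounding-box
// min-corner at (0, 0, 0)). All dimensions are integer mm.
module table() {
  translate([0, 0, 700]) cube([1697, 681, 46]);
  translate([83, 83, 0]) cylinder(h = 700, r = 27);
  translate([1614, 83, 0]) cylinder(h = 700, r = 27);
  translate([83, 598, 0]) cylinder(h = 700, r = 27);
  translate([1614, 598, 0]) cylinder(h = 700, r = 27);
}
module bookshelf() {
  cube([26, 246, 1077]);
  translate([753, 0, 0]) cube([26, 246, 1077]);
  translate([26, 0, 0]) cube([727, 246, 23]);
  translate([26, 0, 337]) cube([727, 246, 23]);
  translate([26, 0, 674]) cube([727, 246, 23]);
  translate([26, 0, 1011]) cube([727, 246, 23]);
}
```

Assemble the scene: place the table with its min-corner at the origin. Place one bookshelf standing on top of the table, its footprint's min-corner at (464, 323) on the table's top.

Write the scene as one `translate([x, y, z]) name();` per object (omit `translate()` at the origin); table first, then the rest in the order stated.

table();
translate([464, 323, 746]) bookshelf();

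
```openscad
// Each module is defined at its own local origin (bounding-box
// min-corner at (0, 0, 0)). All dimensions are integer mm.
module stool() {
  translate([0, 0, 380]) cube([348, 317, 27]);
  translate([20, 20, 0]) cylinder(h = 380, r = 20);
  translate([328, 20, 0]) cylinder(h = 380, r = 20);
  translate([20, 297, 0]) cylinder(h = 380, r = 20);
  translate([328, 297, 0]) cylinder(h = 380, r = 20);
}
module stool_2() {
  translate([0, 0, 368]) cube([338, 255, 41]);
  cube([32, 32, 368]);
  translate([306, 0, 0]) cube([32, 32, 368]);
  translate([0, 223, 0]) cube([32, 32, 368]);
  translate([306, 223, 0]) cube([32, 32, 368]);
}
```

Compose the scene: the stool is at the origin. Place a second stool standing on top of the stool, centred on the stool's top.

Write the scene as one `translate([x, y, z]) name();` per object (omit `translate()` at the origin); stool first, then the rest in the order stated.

stool();
translate([5, 31, 407]) stool_2();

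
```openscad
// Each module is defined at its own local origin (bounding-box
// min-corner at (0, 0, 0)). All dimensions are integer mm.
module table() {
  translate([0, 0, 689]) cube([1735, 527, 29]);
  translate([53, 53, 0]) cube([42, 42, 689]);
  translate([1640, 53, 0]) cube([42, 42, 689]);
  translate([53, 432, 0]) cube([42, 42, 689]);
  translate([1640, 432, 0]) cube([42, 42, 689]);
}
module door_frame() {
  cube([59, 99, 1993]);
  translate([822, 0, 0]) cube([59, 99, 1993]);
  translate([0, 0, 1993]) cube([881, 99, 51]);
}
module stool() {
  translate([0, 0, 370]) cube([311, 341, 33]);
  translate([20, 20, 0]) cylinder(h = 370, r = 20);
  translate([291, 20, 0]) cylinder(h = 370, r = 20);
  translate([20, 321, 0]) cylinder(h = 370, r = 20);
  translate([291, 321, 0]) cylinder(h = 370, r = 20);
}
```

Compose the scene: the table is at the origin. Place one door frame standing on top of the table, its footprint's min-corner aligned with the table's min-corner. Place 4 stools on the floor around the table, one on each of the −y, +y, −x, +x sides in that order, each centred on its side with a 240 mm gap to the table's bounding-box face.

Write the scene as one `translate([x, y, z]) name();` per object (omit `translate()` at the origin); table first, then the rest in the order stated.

table();
translate([0, 0, 718]) door_frame();
translate([712, -581, 0]) stool();
translate([712, 767, 0]) stool();
translate([-551, 93, 0]) stool();
translate([1975, 93, 0]) stool();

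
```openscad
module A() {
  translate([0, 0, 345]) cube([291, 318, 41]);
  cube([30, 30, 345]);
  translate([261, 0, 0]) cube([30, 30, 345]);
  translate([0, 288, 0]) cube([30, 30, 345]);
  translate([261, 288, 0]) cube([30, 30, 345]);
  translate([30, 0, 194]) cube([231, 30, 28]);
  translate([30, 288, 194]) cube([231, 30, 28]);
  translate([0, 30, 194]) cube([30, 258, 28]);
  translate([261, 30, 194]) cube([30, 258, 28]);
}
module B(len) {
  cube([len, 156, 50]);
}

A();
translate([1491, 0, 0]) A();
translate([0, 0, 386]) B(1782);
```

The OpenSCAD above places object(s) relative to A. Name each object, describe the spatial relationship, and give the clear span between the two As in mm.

Second stool starts at x = 1491; first ends at x = 291; clear span = 1491 − 291 = 1200 mm.

A is a stool. B is a beam. A beam spans the tops of two stools. The clear span between the two stools is 1200 mm.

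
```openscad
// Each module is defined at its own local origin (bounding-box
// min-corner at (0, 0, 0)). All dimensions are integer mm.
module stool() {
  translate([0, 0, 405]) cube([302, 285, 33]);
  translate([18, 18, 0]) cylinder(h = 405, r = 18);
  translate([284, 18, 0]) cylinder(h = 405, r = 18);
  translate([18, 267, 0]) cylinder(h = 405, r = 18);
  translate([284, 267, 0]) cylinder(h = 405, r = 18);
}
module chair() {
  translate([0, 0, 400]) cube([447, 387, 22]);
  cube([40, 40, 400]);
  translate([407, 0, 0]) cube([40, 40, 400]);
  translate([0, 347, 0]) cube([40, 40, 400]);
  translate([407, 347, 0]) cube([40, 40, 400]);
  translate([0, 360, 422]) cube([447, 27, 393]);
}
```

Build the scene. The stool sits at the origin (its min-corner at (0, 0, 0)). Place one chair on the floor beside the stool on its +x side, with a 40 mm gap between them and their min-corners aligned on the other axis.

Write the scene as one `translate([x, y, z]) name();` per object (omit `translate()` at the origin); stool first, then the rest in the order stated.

stool();
translate([342, 0, 0]) chair();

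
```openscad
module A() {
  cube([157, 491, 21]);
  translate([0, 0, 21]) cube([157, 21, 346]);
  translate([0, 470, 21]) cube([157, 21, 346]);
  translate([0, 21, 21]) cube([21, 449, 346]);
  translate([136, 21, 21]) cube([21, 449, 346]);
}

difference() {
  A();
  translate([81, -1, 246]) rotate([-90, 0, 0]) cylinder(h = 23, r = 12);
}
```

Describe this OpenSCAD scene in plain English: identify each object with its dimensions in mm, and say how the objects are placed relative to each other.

A is an open storage box with external size 157×491×367 mm and wall thickness 21 mm (the base is also 21 mm thick). The base covers the whole footprint; the four walls stand on the base, with the y-facing walls full-width and the x-facing walls fitting between their inner faces.

The open box has a circular hole of radius 12 mm through its front wall, centred at (x = 81, z = 246).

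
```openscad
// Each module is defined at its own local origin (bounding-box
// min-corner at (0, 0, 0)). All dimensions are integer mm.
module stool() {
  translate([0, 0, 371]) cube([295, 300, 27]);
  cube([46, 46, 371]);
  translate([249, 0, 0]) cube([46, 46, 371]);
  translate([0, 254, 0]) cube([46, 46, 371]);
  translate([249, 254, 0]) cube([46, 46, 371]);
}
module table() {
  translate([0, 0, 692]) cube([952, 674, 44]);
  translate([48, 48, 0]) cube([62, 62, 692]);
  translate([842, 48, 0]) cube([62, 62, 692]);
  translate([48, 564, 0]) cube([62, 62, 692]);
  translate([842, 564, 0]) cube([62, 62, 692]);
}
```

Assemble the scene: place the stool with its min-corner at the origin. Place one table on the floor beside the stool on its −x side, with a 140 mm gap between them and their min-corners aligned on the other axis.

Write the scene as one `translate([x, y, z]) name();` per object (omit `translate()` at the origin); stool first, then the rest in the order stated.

stool();
translate([-1092, 0, 0]) table();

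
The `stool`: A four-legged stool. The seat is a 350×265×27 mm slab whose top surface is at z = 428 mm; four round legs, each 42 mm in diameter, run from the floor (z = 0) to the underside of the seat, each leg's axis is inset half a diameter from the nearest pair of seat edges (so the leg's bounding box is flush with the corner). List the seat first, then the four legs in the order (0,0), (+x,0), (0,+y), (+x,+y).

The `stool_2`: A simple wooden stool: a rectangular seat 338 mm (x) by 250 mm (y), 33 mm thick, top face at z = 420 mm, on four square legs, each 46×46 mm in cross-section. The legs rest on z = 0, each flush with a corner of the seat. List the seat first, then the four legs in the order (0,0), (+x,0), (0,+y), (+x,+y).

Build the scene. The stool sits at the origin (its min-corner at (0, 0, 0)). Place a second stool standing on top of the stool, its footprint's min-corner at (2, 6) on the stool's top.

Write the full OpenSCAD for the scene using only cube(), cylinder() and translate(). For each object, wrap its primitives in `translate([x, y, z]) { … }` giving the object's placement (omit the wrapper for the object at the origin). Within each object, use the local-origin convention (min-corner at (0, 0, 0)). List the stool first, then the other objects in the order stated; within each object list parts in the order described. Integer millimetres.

translate([0, 0, 401]) cube([350, 265, 27]);
translate([21, 21, 0]) cylinder(h = 401, r = 21);
translate([329, 21, 0]) cylinder(h = 401, r = 21);
translate([21, 244, 0]) cylinder(h = 401, r = 21);
translate([329, 244, 0]) cylinder(h = 401, r = 21);
translate([2, 6, 428]) {
  translate([0, 0, 387]) cube([338, 250, 33]);
  cube([46, 46, 387]);
  translate([292, 0, 0]) cube([46, 46, 387]);
  translate([0, 204, 0]) cube([46, 46, 387]);
  translate([292, 204, 0]) cube([46, 46, 387]);
}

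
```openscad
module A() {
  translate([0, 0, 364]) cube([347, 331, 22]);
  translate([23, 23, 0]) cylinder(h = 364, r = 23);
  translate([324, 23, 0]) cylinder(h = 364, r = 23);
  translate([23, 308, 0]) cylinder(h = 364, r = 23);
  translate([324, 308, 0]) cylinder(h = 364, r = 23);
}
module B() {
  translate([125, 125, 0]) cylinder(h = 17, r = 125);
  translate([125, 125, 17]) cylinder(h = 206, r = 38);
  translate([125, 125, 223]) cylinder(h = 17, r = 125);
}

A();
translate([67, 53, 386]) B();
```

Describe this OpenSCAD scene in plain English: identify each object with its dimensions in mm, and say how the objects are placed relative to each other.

A is a four-legged stool. The seat is 347×331 mm, 22 mm thick, top at z = 386 mm. It stands on four round legs, each 46 mm in diameter, from z = 0 to the seat underside, each leg's axis is inset half a diameter from the nearest pair of seat edges (so the leg's bounding box is flush with the corner).

B is a spool: two coaxial disc flanges of radius 125 mm and thickness 17 mm, joined by a core cylinder of radius 38 mm and height 206 mm. The lower flange rests on z = 0 and the three cylinders share a vertical axis.

The spool is on top of the stool.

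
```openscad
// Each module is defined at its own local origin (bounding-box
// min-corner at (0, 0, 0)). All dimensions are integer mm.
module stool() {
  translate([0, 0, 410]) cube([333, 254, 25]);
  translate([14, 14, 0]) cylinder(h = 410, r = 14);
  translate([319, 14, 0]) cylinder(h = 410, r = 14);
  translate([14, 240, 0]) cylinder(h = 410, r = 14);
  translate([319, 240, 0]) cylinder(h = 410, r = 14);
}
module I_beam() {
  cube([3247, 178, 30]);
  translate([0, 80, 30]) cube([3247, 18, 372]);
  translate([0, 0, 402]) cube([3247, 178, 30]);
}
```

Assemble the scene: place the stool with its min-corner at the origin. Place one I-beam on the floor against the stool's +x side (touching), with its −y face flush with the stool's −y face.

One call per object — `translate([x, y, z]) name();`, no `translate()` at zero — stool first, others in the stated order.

stool();
translate([333, 0, 0]) I_beam();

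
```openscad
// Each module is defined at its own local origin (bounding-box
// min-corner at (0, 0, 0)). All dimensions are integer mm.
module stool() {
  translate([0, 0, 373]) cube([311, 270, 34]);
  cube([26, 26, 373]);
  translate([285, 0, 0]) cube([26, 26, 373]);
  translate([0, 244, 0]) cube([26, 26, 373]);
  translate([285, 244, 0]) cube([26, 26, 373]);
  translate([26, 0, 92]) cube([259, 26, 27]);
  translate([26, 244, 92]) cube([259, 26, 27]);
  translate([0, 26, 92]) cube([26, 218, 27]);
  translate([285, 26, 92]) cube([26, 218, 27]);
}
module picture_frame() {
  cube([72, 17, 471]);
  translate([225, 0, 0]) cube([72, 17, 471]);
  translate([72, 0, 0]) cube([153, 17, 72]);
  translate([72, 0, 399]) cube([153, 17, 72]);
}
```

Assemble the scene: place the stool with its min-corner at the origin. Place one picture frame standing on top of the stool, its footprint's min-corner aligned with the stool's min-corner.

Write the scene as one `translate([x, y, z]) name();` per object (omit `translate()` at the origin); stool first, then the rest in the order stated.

stool();
translate([0, 0, 407]) picture_frame();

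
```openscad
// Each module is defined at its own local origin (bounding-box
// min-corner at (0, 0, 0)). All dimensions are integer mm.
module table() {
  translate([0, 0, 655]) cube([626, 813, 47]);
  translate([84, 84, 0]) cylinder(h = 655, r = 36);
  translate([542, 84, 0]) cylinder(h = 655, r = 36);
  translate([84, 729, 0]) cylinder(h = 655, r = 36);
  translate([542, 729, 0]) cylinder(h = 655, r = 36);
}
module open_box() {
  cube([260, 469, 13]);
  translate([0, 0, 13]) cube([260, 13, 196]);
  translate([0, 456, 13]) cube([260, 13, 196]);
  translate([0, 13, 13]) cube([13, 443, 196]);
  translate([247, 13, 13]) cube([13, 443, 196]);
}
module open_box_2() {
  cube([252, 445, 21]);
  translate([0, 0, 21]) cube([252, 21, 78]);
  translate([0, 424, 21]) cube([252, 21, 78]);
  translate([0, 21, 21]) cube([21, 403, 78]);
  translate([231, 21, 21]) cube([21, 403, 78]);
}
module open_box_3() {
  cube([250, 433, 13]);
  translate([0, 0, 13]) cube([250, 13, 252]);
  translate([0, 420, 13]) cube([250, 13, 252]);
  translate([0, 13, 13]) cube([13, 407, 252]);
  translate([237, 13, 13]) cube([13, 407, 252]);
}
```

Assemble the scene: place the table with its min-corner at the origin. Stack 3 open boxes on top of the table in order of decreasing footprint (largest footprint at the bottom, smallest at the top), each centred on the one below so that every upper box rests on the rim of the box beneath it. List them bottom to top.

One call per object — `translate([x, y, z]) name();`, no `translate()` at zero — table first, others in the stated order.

table();
translate([183, 172, 702]) open_box();
translate([187, 184, 911]) open_box_2();
translate([188, 190, 1010]) open_box_3();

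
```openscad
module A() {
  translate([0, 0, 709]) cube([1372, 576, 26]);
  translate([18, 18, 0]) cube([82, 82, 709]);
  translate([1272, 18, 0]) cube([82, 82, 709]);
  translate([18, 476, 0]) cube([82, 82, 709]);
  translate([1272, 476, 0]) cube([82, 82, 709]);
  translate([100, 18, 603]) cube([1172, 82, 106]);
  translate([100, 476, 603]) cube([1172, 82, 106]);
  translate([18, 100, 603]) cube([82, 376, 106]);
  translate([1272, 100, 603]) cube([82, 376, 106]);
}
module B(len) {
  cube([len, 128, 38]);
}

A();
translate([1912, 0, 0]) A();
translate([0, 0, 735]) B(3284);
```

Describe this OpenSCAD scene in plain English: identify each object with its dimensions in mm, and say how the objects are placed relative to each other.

A is a rectangular dining table. The top is 1372×576×26 mm with its upper surface at z = 735 mm. It stands on four 82×82 mm square legs, each inset 18 mm from the nearest pair of top edges, running from the floor to the underside of the top. Four apron rails, 82 mm thick and 106 mm tall, run between adjacent legs with their top edges flush with the underside of the top and their outer faces flush with the legs' outer faces.

B is a rectangular beam 3284 mm long (x), 128 mm deep (y), 38 mm thick (z).

The beam spans the tops of two tables placed 540 mm apart, resting at z = 735 mm.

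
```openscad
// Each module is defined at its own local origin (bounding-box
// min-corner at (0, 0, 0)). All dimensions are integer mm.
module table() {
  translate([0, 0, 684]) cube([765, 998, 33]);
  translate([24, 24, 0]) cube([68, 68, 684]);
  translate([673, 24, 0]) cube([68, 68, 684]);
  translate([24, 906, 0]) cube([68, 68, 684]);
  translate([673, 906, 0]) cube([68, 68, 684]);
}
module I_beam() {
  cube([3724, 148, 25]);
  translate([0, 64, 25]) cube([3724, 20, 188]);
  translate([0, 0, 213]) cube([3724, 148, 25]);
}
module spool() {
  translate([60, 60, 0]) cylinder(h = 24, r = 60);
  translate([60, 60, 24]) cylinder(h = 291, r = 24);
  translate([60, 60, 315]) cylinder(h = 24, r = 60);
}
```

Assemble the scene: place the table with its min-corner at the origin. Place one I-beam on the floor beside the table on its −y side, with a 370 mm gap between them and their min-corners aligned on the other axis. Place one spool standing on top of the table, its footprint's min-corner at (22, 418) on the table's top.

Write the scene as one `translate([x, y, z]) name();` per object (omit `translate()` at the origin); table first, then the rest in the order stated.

table();
translate([0, -518, 0]) I_beam();
translate([22, 418, 717]) spool();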